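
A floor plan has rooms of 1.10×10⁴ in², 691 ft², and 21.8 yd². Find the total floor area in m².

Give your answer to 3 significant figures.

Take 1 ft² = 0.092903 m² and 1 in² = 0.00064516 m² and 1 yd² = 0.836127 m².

89.5 m²

1.10×10⁴ in² × 0.00064516 = 7.09676 m²
691 ft² × 0.092903 = 64.196 m²
21.8 yd² × 0.836127 = 18.2276 m²
Combined: 7.09676 + 64.196 + 18.2276 = 89.5204 m²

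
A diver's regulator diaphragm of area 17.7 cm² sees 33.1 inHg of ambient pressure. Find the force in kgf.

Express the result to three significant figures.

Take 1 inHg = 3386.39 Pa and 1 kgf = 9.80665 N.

20.2 kgf

33.1 inHg × 3386.39 = 112090 Pa
17.7 cm² × 0.0001 = 0.00177 m²
F = P × A = 112090 Pa × 0.00177 m² = 198.399 N
198.399 N ÷ (9.80665 N/kgf) = 20.2311 kgf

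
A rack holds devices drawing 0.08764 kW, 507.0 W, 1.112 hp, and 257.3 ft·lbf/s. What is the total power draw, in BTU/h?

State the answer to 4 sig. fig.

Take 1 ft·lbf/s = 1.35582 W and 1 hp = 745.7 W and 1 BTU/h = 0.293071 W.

6049 BTU/h

0.08764 kW × 1000 = 87.64 W
507.0 W (already W)
1.112 hp × 745.7 = 829.218 W
257.3 ft·lbf/s × 1.35582 = 348.852 W
Sum: 87.64 + 507 + 829.218 + 348.852 = 1772.71 W
In BTU/h: 1772.71 / 0.293071 = 6048.74 BTU/h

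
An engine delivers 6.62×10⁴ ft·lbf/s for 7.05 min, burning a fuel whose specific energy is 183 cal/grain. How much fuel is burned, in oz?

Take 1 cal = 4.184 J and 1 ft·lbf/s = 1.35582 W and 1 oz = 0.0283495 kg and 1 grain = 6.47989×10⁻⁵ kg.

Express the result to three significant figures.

113 oz

6.62×10⁴ ft·lbf/s → 89755.3 W
7.05 min → 423 s
E = P × t = 89755.3 × 423 = 3.79665×10⁷ J
183 cal/grain → 1.18161×10⁷ J/kg
m = E / e_s = 3.79665×10⁷ / 1.18161×10⁷ = 3.21312 kg
In oz: 3.21312 / 0.0283495 = 113.34 oz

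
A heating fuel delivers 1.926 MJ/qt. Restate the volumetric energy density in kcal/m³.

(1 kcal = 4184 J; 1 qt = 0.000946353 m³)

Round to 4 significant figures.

4.864×10⁵ kcal/m³

1.926 MJ/qt × 1000000 J/MJ ÷ 0.000946353 m³/qt = 2.03518×10⁹ J/m³
2.03518×10⁹ J/m³ ÷ 4184 J/kcal = 486420 kcal/m³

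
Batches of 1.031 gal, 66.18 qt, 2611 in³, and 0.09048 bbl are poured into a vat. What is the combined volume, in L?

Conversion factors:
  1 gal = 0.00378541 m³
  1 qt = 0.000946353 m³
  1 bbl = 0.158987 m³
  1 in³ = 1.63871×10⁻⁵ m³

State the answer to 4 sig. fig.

123.7 L

1.031 gal × 0.00378541 → 0.00390276 m³
66.18 qt × 0.000946353 → 0.0626296 m³
2611 in³ × 1.63871×10⁻⁵ → 0.0427867 m³
0.09048 bbl × 0.158987 → 0.0143851 m³
Sum: 0.00390276 + 0.0626296 + 0.0427867 + 0.0143851 = 0.123704 m³
In L: 0.123704 / 0.001 = 123.704 L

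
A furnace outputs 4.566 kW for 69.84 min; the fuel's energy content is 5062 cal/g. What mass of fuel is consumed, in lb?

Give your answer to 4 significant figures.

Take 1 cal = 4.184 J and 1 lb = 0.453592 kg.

4.566 kW → 4566 W
69.84 min → 4190.4 s
E = P × t = 4566 × 4190.4 = 1.91334×10⁷ J
5062 cal/g → 2.11794×10⁷ J/kg
m = E / e_s = 1.91334×10⁷ / 2.11794×10⁷ = 0.903397 kg
In lb: 0.903397 / 0.453592 = 1.99165 lb

1.992 lb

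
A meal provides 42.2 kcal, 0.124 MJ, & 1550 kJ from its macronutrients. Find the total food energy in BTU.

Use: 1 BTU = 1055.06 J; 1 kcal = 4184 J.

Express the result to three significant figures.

1750 BTU

42.2 kcal × 4184 = 176565 J
0.124 MJ × 1000000 = 124000 J
1550 kJ × 1000 = 1.55×10⁶ J
Total: 176565 + 124000 + 1.55×10⁶ = 1.85056×10⁶ J
In BTU: 1.85056×10⁶ / 1055.06 = 1753.99 BTU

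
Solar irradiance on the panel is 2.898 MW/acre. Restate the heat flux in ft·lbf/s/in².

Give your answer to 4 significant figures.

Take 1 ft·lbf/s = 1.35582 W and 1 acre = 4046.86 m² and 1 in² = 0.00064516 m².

2.898 MW/acre × 1000000 W/MW ÷ 4046.86 m²/acre = 716.111 W/m²
716.111 W/m² ÷ 1.35582 W/ft·lbf/s × 0.00064516 m²/in² = 0.340758 ft·lbf/s/in²

0.3408 ft·lbf/s/in²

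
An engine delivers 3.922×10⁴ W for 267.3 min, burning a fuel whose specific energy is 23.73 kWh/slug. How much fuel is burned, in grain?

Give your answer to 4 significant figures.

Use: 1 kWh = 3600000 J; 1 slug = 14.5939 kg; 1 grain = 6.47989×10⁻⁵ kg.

267.3 min → 16038 s
E = P × t = 39220 × 16038 = 6.2901×10⁸ J
23.73 kWh/slug → 5.85368×10⁶ J/kg
m = E / e_s = 6.2901×10⁸ / 5.85368×10⁶ = 107.455 kg
In grain: 107.455 / 6.47989×10⁻⁵ = 1.65828×10⁶ grain

1.658×10⁶ grain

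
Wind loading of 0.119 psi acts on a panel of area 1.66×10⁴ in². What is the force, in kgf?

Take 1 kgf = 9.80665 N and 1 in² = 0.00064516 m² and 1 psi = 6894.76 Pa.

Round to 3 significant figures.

0.119 psi × 6894.76 = 820.476 Pa
1.66×10⁴ in² × 0.00064516 = 10.7097 m²
F = P × A = 820.476 Pa × 10.7097 m² = 8787.05 N
8787.05 N ÷ (9.80665 N/kgf) = 896.03 kgf

896 kgf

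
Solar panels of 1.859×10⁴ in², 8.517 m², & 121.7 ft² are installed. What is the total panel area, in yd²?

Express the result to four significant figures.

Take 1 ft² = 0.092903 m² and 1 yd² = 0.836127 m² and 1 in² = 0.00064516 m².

38.05 yd²

1.859×10⁴ in² × 0.00064516 → 11.9935 m²
8.517 m² (already m²)
121.7 ft² × 0.092903 → 11.3063 m²
Total: 11.9935 + 8.517 + 11.3063 = 31.8168 m²
In yd²: 31.8168 / 0.836127 = 38.0526 yd²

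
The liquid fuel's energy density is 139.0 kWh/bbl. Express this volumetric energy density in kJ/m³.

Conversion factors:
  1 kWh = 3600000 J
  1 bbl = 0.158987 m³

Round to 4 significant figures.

3.147×10⁶ kJ/m³

139.0 kWh/bbl × 3600000 J/kWh ÷ 0.158987 m³/bbl = 3.14743×10⁹ J/m³
3.14743×10⁹ J/m³ ÷ 1000 J/kJ = 3.14743×10⁶ kJ/m³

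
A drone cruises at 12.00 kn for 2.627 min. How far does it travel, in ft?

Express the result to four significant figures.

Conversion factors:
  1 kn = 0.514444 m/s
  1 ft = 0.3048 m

3192 ft

12.00 kn × 0.514444 = 6.17333 m/s
2.627 min × 60 = 157.62 s
d = v × t = 6.17333 m/s × 157.62 s = 973.04 m
973.04 m ÷ (0.3048 m/ft) = 3192.39 ft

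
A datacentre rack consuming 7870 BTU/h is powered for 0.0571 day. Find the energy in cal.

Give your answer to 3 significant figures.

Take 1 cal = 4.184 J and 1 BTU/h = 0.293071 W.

2.72×10⁶ cal

7870 BTU/h × 0.293071 = 2306.47 W
0.0571 day × 86400 = 4933.44 s
E = P × t = 2306.47 W × 4933.44 s = 1.13788×10⁷ J
1.13788×10⁷ J ÷ (4.184 J/cal) = 2.7196×10⁶ cal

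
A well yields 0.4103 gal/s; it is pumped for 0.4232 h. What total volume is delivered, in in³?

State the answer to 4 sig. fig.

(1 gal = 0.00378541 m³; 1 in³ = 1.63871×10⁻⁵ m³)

1.444×10⁵ in³

0.4103 gal/s → 0.00155315 m³/s
0.4232 h → 1523.52 s
V = Q × t = 0.00155315 × 1523.52 = 2.36626 m³
In in³: 2.36626 / 1.63871×10⁻⁵ = 144398 in³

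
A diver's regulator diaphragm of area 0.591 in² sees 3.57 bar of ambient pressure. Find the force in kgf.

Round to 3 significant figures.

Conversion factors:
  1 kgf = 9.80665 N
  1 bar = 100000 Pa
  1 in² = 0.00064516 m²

3.57 bar × 100000 = 357000 Pa
0.591 in² × 0.00064516 = 3.8129×10⁻⁴ m²
F = P × A = 357000 Pa × 3.8129×10⁻⁴ m² = 136.121 N
136.121 N ÷ (9.80665 N/kgf) = 13.8805 kgf

13.9 kgf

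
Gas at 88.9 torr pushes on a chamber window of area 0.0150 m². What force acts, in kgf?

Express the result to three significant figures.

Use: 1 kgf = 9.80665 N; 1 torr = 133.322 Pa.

88.9 torr × 133.322 = 11852.3 Pa
F = P × A = 11852.3 Pa × 0.015 m² = 177.784 N
177.784 N ÷ (9.80665 N/kgf) = 18.1289 kgf

18.1 kgf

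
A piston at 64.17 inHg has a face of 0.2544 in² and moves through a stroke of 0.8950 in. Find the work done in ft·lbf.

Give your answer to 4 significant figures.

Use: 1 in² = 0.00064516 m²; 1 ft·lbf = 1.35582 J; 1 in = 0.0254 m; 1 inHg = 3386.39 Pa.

64.17 inHg → 217305 Pa
0.2544 in² → 1.64129×10⁻⁴ m²
F = P × A = 217305 × 1.64129×10⁻⁴ = 35.6661 N
0.8950 in → 0.022733 m
W = F × d = 35.6661 × 0.022733 = 0.810797 J
In ft·lbf: 0.810797 / 1.35582 = 0.598012 ft·lbf

0.5980 ft·lbf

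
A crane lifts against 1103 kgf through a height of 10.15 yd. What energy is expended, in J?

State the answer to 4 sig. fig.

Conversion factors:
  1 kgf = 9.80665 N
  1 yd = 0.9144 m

1103 kgf × 9.80665 → 10816.7 N
10.15 yd × 0.9144 → 9.28116 m
W = F × d = 10816.7 N × 9.28116 m = 100392 J

1.004×10⁵ J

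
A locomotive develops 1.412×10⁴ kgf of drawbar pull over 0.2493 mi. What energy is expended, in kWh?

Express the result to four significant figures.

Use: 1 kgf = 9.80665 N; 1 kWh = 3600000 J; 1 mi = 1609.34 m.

1.412×10⁴ kgf × 9.80665 = 138470 N
0.2493 mi × 1609.34 = 401.208 m
W = F × d = 138470 N × 401.208 m = 5.55553×10⁷ J
5.55553×10⁷ J ÷ (3600000 J/kWh) = 15.432 kWh

15.43 kWh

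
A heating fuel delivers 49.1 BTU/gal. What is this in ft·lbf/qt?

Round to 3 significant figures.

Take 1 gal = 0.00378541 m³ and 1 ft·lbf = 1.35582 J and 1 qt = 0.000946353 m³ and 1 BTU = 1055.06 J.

49.1 BTU/gal × 1055.06 J/BTU ÷ 0.00378541 m³/gal = 1.3685×10⁷ J/m³
1.3685×10⁷ J/m³ ÷ 1.35582 J/ft·lbf × 0.000946353 m³/qt = 9552.04 ft·lbf/qt

9550 ft·lbf/qt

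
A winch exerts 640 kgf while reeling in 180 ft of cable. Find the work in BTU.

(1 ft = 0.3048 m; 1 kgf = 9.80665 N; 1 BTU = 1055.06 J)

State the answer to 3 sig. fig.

326 BTU

640 kgf × 9.80665 → 6276.26 N
180 ft × 0.3048 → 54.864 m
W = F × d = 6276.26 N × 54.864 m = 344341 J
344341 J ÷ (1055.06 J/BTU) = 326.371 BTU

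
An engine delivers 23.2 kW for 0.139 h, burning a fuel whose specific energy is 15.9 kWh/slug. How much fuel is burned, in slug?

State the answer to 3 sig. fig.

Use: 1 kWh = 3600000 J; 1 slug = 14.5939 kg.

23.2 kW → 23200 W
0.139 h → 500.4 s
E = P × t = 23200 × 500.4 = 1.16093×10⁷ J
15.9 kWh/slug → 3.92219×10⁶ J/kg
m = E / e_s = 1.16093×10⁷ / 3.92219×10⁶ = 2.9599 kg
In slug: 2.9599 / 14.5939 = 0.202818 slug

0.203 slug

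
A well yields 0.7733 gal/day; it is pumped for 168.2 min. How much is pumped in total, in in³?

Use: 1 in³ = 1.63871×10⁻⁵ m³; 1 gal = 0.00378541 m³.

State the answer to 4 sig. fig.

0.7733 gal/day → 3.38803×10⁻⁸ m³/s
168.2 min → 10092 s
V = Q × t = 3.38803×10⁻⁸ × 10092 = 3.4192×10⁻⁴ m³
In in³: 3.4192×10⁻⁴ / 1.63871×10⁻⁵ = 20.8652 in³

20.87 in³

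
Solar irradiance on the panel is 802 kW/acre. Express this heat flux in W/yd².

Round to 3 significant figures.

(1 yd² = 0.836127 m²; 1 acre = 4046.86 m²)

802 kW/acre × 1000 W/kW ÷ 4046.86 m²/acre = 198.178 W/m²
198.178 W/m² × 0.836127 m²/yd² = 165.702 W/yd²

166 W/yd²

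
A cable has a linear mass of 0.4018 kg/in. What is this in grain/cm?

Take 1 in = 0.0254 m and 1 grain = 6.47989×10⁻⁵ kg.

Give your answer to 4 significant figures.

2441 grain/cm

0.4018 kg/in ÷ 0.0254 m/in = 15.8189 kg/m
15.8189 kg/m ÷ 6.47989×10⁻⁵ kg/grain × 0.01 m/cm = 2441.23 grain/cm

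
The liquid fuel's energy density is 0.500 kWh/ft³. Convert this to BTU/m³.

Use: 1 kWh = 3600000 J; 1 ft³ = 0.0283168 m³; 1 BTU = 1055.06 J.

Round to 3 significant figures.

6.02×10⁴ BTU/m³

0.500 kWh/ft³ × 3600000 J/kWh ÷ 0.0283168 m³/ft³ = 6.35665×10⁷ J/m³
6.35665×10⁷ J/m³ ÷ 1055.06 J/BTU = 60249.2 BTU/m³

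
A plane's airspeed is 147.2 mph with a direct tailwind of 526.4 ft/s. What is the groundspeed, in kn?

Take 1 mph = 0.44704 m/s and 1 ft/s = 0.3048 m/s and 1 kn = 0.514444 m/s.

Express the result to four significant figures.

147.2 mph × 0.44704 = 65.8043 m/s
526.4 ft/s × 0.3048 = 160.447 m/s
Combined: 65.8043 + 160.447 = 226.251 m/s
In kn: 226.251 / 0.514444 = 439.797 kn

439.8 kn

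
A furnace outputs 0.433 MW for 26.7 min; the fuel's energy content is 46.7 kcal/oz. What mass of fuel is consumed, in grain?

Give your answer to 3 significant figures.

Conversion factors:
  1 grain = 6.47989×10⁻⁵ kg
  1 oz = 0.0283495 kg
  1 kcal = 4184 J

1.55×10⁶ grain

0.433 MW → 433000 W
26.7 min → 1602 s
E = P × t = 433000 × 1602 = 6.93666×10⁸ J
46.7 kcal/oz → 6.89228×10⁶ J/kg
m = E / e_s = 6.93666×10⁸ / 6.89228×10⁶ = 100.644 kg
In grain: 100.644 / 6.47989×10⁻⁵ = 1.55317×10⁶ grain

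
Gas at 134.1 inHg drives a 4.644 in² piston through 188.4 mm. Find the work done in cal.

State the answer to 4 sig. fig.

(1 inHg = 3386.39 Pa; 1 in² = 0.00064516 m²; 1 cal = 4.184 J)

61.27 cal

134.1 inHg → 454115 Pa
4.644 in² → 0.00299612 m²
F = P × A = 454115 × 0.00299612 = 1360.58 N
188.4 mm → 0.1884 m
W = F × d = 1360.58 × 0.1884 = 256.333 J
In cal: 256.333 / 4.184 = 61.2651 cal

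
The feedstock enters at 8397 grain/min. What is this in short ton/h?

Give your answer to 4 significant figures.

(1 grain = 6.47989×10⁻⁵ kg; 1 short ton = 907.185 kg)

0.03599 short ton/h

8397 grain/min × 6.47989×10⁻⁵ kg/grain ÷ 60 s/min = 0.00906861 kg/s
0.00906861 kg/s ÷ 907.185 kg/short ton × 3600 s/h = 0.0359871 short ton/h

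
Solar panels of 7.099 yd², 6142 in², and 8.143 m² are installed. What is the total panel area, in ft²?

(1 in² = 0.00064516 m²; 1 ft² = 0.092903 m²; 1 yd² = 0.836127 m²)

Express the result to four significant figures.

194.2 ft²

7.099 yd² × 0.836127 = 5.93567 m²
6142 in² × 0.00064516 = 3.96257 m²
8.143 m² (already m²)
Total: 5.93567 + 3.96257 + 8.143 = 18.0412 m²
In ft²: 18.0412 / 0.092903 = 194.194 ft²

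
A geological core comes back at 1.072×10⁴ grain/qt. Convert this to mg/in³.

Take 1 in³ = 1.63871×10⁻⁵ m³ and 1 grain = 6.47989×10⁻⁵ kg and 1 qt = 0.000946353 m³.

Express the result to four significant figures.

1.203×10⁴ mg/in³

1.072×10⁴ grain/qt × 6.47989×10⁻⁵ kg/grain ÷ 0.000946353 m³/qt = 734.022 kg/m³
734.022 kg/m³ ÷ 10⁻⁶ kg/mg × 1.63871×10⁻⁵ m³/in³ = 12028.5 mg/in³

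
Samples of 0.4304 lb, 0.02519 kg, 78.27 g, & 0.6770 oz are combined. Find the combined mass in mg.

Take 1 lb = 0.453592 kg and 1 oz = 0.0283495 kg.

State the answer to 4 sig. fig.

0.4304 lb × 0.453592 = 0.195226 kg
0.02519 kg (already kg)
78.27 g × 0.001 = 0.07827 kg
0.6770 oz × 0.0283495 = 0.0191926 kg
Sum: 0.195226 + 0.02519 + 0.07827 + 0.0191926 = 0.317879 kg
In mg: 0.317879 / 10⁻⁶ = 317879 mg

3.179×10⁵ mg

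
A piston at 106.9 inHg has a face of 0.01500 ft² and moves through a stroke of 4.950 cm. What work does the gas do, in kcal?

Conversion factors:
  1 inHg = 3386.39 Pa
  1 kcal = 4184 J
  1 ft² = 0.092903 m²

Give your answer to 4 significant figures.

106.9 inHg → 362005 Pa
0.01500 ft² → 0.00139354 m²
F = P × A = 362005 × 0.00139354 = 504.468 N
4.950 cm → 0.0495 m
W = F × d = 504.468 × 0.0495 = 24.9712 J
In kcal: 24.9712 / 4184 = 0.00596826 kcal

0.005968 kcal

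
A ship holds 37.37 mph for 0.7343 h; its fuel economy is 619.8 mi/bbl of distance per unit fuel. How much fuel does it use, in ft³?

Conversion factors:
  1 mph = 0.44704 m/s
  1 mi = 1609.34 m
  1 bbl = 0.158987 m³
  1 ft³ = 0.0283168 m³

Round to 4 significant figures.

0.2486 ft³

37.37 mph → 16.7059 m/s
0.7343 h → 2643.48 s
d = v × t = 16.7059 × 2643.48 = 44161.7 m
619.8 mi/bbl → 6.2739×10⁶ m/m³
V = d / (distance per unit fuel) = 44161.7 / 6.2739×10⁶ = 0.00703896 m³
In ft³: 0.00703896 / 0.0283168 = 0.248579 ft³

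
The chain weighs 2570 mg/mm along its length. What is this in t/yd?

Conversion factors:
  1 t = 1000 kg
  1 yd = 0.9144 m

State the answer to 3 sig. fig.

2570 mg/mm × 10⁻⁶ kg/mg ÷ 0.001 m/mm = 2.57 kg/m
2.57 kg/m ÷ 1000 kg/t × 0.9144 m/yd = 0.00235001 t/yd

0.00235 t/yd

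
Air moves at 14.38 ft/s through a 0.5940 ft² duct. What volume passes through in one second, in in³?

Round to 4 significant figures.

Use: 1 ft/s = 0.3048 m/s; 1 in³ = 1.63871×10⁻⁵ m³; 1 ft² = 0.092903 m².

1.476×10⁴ in³

14.38 ft/s × 0.3048 = 4.38302 m/s
0.5940 ft² × 0.092903 = 0.0551844 m²
V = v × A × t = 4.38302 m/s × 0.0551844 m² × 1 s = 0.241874 m³
0.241874 m³ ÷ (1.63871×10⁻⁵ m³/in³) = 14760 in³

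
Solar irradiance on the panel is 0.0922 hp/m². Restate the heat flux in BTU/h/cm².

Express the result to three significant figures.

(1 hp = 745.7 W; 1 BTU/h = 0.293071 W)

0.0235 BTU/h/cm²

0.0922 hp/m² × 745.7 W/hp = 68.7535 W/m²
68.7535 W/m² ÷ 0.293071 W/BTU/h × 0.0001 m²/cm² = 0.0234597 BTU/h/cm²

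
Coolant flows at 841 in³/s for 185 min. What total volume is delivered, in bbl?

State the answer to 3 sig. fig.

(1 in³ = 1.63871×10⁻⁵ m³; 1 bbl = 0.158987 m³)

962 bbl

841 in³/s → 0.0137816 m³/s
185 min → 11100 s
V = Q × t = 0.0137816 × 11100 = 152.976 m³
In bbl: 152.976 / 0.158987 = 962.192 bbl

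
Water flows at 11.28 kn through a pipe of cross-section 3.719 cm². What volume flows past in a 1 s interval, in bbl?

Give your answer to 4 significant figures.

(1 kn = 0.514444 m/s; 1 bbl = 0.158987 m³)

0.01357 bbl

11.28 kn × 0.514444 = 5.80293 m/s
3.719 cm² × 0.0001 = 3.719×10⁻⁴ m²
V = v × A × t = 5.80293 m/s × 3.719×10⁻⁴ m² × 1 s = 0.00215811 m³
0.00215811 m³ ÷ (0.158987 m³/bbl) = 0.0135741 bbl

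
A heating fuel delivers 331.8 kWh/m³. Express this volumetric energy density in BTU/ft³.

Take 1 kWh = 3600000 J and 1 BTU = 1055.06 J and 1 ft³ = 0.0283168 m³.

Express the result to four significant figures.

3.206×10⁴ BTU/ft³

331.8 kWh/m³ × 3600000 J/kWh = 1.19448×10⁹ J/m³
1.19448×10⁹ J/m³ ÷ 1055.06 J/BTU × 0.0283168 m³/ft³ = 32058.7 BTU/ft³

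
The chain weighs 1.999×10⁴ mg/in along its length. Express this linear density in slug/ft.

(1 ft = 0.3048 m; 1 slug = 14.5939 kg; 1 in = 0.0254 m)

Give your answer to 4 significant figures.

0.01644 slug/ft

1.999×10⁴ mg/in × 10⁻⁶ kg/mg ÷ 0.0254 m/in = 0.787008 kg/m
0.787008 kg/m ÷ 14.5939 kg/slug × 0.3048 m/ft = 0.016437 slug/ft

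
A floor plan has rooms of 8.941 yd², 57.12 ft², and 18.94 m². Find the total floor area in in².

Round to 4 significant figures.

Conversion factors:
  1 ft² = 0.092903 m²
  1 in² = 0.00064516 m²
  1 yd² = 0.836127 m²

4.917×10⁴ in²

8.941 yd² × 0.836127 = 7.47581 m²
57.12 ft² × 0.092903 = 5.30662 m²
18.94 m² (already m²)
Sum: 7.47581 + 5.30662 + 18.94 = 31.7224 m²
In in²: 31.7224 / 0.00064516 = 49169.8 in²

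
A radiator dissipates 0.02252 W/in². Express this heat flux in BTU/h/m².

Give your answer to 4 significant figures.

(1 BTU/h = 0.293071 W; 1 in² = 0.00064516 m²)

0.02252 W/in² ÷ 0.00064516 m²/in² = 34.9061 W/m²
34.9061 W/m² ÷ 0.293071 W/BTU/h = 119.105 BTU/h/m²

119.1 BTU/h/m²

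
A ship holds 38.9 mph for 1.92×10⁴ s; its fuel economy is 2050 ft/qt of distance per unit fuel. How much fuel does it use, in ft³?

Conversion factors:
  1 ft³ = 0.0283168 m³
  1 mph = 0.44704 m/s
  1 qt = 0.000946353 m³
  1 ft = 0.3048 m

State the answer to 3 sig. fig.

17.9 ft³

38.9 mph → 17.3899 m/s
d = v × t = 17.3899 × 19200 = 333886 m
2050 ft/qt → 660261 m/m³
V = d / (distance per unit fuel) = 333886 / 660261 = 0.505688 m³
In ft³: 0.505688 / 0.0283168 = 17.8582 ft³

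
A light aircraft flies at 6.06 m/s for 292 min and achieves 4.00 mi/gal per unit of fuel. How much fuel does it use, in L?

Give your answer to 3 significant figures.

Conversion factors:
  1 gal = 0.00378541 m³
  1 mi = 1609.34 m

62.4 L

292 min → 17520 s
d = v × t = 6.06 × 17520 = 106171 m
4.00 mi/gal → 1.70057×10⁶ m/m³
V = d / (distance per unit fuel) = 106171 / 1.70057×10⁶ = 0.0624326 m³
In L: 0.0624326 / 0.001 = 62.4326 L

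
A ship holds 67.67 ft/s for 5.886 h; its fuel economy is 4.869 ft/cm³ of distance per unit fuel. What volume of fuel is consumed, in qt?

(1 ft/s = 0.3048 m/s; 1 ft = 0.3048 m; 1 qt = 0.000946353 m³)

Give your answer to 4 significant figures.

311.2 qt

67.67 ft/s → 20.6258 m/s
5.886 h → 21189.6 s
d = v × t = 20.6258 × 21189.6 = 437052 m
4.869 ft/cm³ → 1.48407×10⁶ m/m³
V = d / (distance per unit fuel) = 437052 / 1.48407×10⁶ = 0.294496 m³
In qt: 0.294496 / 0.000946353 = 311.19 qt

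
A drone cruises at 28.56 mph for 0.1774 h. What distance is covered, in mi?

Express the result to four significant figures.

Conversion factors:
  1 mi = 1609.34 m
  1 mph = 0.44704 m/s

28.56 mph × 0.44704 = 12.7675 m/s
0.1774 h × 3600 = 638.64 s
d = v × t = 12.7675 m/s × 638.64 s = 8153.84 m
8153.84 m ÷ (1609.34 m/mi) = 5.06657 mi

5.067 mi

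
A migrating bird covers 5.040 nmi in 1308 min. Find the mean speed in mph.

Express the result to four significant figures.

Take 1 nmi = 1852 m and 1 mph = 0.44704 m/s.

5.040 nmi × 1852 = 9334.08 m
1308 min × 60 = 78480 s
v = d / t = 9334.08 m / 78480 s = 0.118936 m/s
0.118936 m/s ÷ (0.44704 m/s/mph) = 0.266052 mph

0.2661 mph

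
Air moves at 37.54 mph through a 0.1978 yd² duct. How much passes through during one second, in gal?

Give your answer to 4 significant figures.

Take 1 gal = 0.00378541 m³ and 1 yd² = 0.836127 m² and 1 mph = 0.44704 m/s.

733.2 gal

37.54 mph × 0.44704 = 16.7819 m/s
0.1978 yd² × 0.836127 = 0.165386 m²
V = v × A × t = 16.7819 m/s × 0.165386 m² × 1 s = 2.77549 m³
2.77549 m³ ÷ (0.00378541 m³/gal) = 733.207 gal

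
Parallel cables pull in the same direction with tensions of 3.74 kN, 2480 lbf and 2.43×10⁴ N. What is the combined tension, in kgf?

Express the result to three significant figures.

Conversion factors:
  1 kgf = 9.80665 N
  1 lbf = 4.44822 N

3.74 kN × 1000 = 3740 N
2480 lbf × 4.44822 = 11031.6 N
2.43×10⁴ N (already N)
Total: 3740 + 11031.6 + 24300 = 39071.6 N
In kgf: 39071.6 / 9.80665 = 3984.19 kgf

3980 kgf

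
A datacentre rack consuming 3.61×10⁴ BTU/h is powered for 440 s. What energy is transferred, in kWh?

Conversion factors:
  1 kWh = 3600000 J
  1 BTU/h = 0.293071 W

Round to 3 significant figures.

3.61×10⁴ BTU/h × 0.293071 = 10579.9 W
E = P × t = 10579.9 W × 440 s = 4.65516×10⁶ J
4.65516×10⁶ J ÷ (3600000 J/kWh) = 1.2931 kWh

1.29 kWh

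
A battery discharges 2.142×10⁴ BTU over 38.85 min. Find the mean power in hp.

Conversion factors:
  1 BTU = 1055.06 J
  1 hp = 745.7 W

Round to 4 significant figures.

13.00 hp

2.142×10⁴ BTU × 1055.06 = 2.25994×10⁷ J
38.85 min × 60 = 2331 s
P = E / t = 2.25994×10⁷ J / 2331 s = 9695.15 W
9695.15 W ÷ (745.7 W/hp) = 13.0014 hp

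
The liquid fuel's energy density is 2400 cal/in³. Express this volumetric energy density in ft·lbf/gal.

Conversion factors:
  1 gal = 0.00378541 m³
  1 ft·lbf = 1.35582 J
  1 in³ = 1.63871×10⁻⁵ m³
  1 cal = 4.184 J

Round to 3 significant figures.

1.71×10⁶ ft·lbf/gal

2400 cal/in³ × 4.184 J/cal ÷ 1.63871×10⁻⁵ m³/in³ = 6.12775×10⁸ J/m³
6.12775×10⁸ J/m³ ÷ 1.35582 J/ft·lbf × 0.00378541 m³/gal = 1.71085×10⁶ ft·lbf/gal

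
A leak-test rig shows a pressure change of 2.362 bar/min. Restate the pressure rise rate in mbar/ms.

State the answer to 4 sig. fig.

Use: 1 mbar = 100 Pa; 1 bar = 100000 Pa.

2.362 bar/min × 100000 Pa/bar ÷ 60 s/min = 3936.67 Pa/s
3936.67 Pa/s ÷ 100 Pa/mbar × 0.001 s/ms = 0.0393667 mbar/ms

0.03937 mbar/ms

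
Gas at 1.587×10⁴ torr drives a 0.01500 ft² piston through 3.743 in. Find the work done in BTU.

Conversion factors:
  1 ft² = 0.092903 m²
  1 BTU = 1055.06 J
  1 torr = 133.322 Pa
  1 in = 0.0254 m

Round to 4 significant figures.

1.587×10⁴ torr → 2.11582×10⁶ Pa
0.01500 ft² → 0.00139354 m²
F = P × A = 2.11582×10⁶ × 0.00139354 = 2948.48 N
3.743 in → 0.0950722 m
W = F × d = 2948.48 × 0.0950722 = 280.318 J
In BTU: 280.318 / 1055.06 = 0.265689 BTU

0.2657 BTU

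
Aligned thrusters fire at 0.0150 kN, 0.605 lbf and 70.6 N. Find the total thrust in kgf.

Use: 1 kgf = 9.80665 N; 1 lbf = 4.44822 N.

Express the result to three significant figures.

0.0150 kN × 1000 = 15 N
0.605 lbf × 4.44822 = 2.69117 N
70.6 N (already N)
Total: 15 + 2.69117 + 70.6 = 88.2912 N
In kgf: 88.2912 / 9.80665 = 9.0032 kgf

9.00 kgf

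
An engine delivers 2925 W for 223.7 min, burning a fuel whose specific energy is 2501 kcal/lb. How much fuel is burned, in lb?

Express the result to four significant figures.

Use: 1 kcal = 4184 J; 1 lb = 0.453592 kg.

223.7 min → 13422 s
E = P × t = 2925 × 13422 = 3.92594×10⁷ J
2501 kcal/lb → 2.30696×10⁷ J/kg
m = E / e_s = 3.92594×10⁷ / 2.30696×10⁷ = 1.70178 kg
In lb: 1.70178 / 0.453592 = 3.75179 lb

3.752 lb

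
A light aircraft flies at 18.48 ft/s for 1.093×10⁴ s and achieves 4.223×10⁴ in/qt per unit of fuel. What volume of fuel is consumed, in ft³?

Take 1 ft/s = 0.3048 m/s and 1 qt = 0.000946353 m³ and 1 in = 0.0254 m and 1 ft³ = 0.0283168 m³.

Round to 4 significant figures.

18.48 ft/s → 5.6327 m/s
d = v × t = 5.6327 × 10930 = 61565.4 m
4.223×10⁴ in/qt → 1.13345×10⁶ m/m³
V = d / (distance per unit fuel) = 61565.4 / 1.13345×10⁶ = 0.0543168 m³
In ft³: 0.0543168 / 0.0283168 = 1.91818 ft³

1.918 ft³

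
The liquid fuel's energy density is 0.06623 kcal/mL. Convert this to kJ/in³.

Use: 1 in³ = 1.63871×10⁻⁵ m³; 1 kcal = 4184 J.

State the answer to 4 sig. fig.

0.06623 kcal/mL × 4184 J/kcal ÷ 10⁻⁶ m³/mL = 2.77106×10⁸ J/m³
2.77106×10⁸ J/m³ ÷ 1000 J/kJ × 1.63871×10⁻⁵ m³/in³ = 4.54096 kJ/in³

4.541 kJ/in³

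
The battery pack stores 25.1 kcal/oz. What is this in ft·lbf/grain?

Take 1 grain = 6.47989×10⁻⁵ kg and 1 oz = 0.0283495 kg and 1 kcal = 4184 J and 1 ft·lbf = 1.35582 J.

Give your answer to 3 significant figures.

25.1 kcal/oz × 4184 J/kcal ÷ 0.0283495 kg/oz = 3.70442×10⁶ J/kg
3.70442×10⁶ J/kg ÷ 1.35582 J/ft·lbf × 6.47989×10⁻⁵ kg/grain = 177.046 ft·lbf/grain

177 ft·lbf/grain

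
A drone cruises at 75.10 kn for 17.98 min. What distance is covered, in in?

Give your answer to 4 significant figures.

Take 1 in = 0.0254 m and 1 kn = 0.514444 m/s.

1.641×10⁶ in

75.10 kn × 0.514444 = 38.6347 m/s
17.98 min × 60 = 1078.8 s
d = v × t = 38.6347 m/s × 1078.8 s = 41679.1 m
41679.1 m ÷ (0.0254 m/in) = 1.64091×10⁶ in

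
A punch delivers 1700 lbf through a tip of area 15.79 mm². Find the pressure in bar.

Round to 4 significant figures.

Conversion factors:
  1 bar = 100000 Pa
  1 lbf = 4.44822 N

4789 bar

1700 lbf × 4.44822 → 7561.97 N
15.79 mm² × 10⁻⁶ → 1.579×10⁻⁵ m²
P = F / A = 7561.97 N / 1.579×10⁻⁵ m² = 4.78909×10⁸ Pa
4.78909×10⁸ Pa ÷ (100000 Pa/bar) = 4789.09 bar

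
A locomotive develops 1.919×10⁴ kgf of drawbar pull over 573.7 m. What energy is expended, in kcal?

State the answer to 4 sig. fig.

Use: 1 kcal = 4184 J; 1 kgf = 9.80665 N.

1.919×10⁴ kgf × 9.80665 → 188190 N
W = F × d = 188190 N × 573.7 m = 1.07965×10⁸ J
1.07965×10⁸ J ÷ (4184 J/kcal) = 25804.3 kcal

2.580×10⁴ kcal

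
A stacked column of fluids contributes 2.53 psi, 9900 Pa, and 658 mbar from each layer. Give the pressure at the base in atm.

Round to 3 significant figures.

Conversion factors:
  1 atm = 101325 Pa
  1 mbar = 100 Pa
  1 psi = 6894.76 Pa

2.53 psi × 6894.76 → 17443.7 Pa
9900 Pa (already Pa)
658 mbar × 100 → 65800 Pa
Total: 17443.7 + 9900 + 65800 = 93143.7 Pa
In atm: 93143.7 / 101325 = 0.919257 atm

0.919 atm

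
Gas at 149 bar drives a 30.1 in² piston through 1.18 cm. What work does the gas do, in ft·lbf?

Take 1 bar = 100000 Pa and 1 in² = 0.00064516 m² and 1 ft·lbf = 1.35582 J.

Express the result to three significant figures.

149 bar → 1.49×10⁷ Pa
30.1 in² → 0.0194193 m²
F = P × A = 1.49×10⁷ × 0.0194193 = 289348 N
1.18 cm → 0.0118 m
W = F × d = 289348 × 0.0118 = 3414.31 J
In ft·lbf: 3414.31 / 1.35582 = 2518.26 ft·lbf

2520 ft·lbf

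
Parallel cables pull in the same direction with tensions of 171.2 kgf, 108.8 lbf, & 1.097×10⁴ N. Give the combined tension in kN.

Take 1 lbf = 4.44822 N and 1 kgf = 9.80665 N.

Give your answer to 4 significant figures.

13.13 kN

171.2 kgf × 9.80665 → 1678.9 N
108.8 lbf × 4.44822 → 483.966 N
1.097×10⁴ N (already N)
Combined: 1678.9 + 483.966 + 10970 = 13132.9 N
In kN: 13132.9 / 1000 = 13.1329 kN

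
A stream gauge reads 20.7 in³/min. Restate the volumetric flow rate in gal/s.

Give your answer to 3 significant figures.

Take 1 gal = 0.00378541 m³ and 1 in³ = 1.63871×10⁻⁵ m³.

0.00149 gal/s

20.7 in³/min × 1.63871×10⁻⁵ m³/in³ ÷ 60 s/min = 5.65355×10⁻⁶ m³/s
5.65355×10⁻⁶ m³/s ÷ 0.00378541 m³/gal = 0.00149351 gal/s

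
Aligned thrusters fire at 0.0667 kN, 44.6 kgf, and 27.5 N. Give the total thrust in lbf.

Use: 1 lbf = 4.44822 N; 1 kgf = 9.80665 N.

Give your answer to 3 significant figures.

120 lbf

0.0667 kN × 1000 = 66.7 N
44.6 kgf × 9.80665 = 437.377 N
27.5 N (already N)
Combined: 66.7 + 437.377 + 27.5 = 531.577 N
In lbf: 531.577 / 4.44822 = 119.503 lbf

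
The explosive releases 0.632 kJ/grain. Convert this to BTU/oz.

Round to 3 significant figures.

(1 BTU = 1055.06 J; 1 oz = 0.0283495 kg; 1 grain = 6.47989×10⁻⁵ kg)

262 BTU/oz

0.632 kJ/grain × 1000 J/kJ ÷ 6.47989×10⁻⁵ kg/grain = 9.75325×10⁶ J/kg
9.75325×10⁶ J/kg ÷ 1055.06 J/BTU × 0.0283495 kg/oz = 262.07 BTU/oz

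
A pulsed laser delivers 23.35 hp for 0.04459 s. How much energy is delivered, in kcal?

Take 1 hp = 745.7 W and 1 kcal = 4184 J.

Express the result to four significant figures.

23.35 hp × 745.7 → 17412.1 W
E = P × t = 17412.1 W × 0.04459 s = 776.406 J
776.406 J ÷ (4184 J/kcal) = 0.185565 kcal

0.1856 kcal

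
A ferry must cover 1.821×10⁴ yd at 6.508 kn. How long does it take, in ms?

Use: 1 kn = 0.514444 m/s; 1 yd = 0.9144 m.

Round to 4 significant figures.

1.821×10⁴ yd × 0.9144 → 16651.2 m
6.508 kn × 0.514444 → 3.348 m/s
t = d / v = 16651.2 m / 3.348 m/s = 4973.48 s
4973.48 s ÷ (0.001 s/ms) = 4.97348×10⁶ ms

4.973×10⁶ ms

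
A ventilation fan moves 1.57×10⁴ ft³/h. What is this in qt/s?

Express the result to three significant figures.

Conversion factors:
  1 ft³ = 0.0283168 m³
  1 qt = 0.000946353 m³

130 qt/s

1.57×10⁴ ft³/h × 0.0283168 m³/ft³ ÷ 3600 s/h = 0.123493 m³/s
0.123493 m³/s ÷ 0.000946353 m³/qt = 130.494 qt/s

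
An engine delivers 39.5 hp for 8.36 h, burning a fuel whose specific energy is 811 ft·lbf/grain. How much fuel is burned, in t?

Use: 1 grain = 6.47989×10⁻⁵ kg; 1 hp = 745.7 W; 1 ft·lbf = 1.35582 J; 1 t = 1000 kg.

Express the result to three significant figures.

39.5 hp → 29455.2 W
8.36 h → 30096 s
E = P × t = 29455.2 × 30096 = 8.86484×10⁸ J
811 ft·lbf/grain → 1.6969×10⁷ J/kg
m = E / e_s = 8.86484×10⁸ / 1.6969×10⁷ = 52.2414 kg
In t: 52.2414 / 1000 = 0.0522414 t

0.0522 t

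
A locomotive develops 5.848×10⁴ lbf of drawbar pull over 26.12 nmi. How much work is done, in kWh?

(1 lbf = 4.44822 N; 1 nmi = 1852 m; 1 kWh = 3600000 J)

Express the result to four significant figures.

3495 kWh

5.848×10⁴ lbf × 4.44822 → 260132 N
26.12 nmi × 1852 → 48374.2 m
W = F × d = 260132 N × 48374.2 m = 1.25837×10¹⁰ J
1.25837×10¹⁰ J ÷ (3600000 J/kWh) = 3495.47 kWh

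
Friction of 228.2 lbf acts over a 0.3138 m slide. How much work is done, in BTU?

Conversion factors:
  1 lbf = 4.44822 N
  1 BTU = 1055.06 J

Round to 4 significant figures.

228.2 lbf × 4.44822 → 1015.08 N
W = F × d = 1015.08 N × 0.3138 m = 318.532 J
318.532 J ÷ (1055.06 J/BTU) = 0.301909 BTU

0.3019 BTU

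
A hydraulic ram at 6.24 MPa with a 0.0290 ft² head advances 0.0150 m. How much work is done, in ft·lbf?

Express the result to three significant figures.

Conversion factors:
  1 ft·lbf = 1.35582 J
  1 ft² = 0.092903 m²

6.24 MPa → 6.24×10⁶ Pa
0.0290 ft² → 0.00269419 m²
F = P × A = 6.24×10⁶ × 0.00269419 = 16811.7 N
W = F × d = 16811.7 × 0.015 = 252.176 J
In ft·lbf: 252.176 / 1.35582 = 185.995 ft·lbf

186 ft·lbf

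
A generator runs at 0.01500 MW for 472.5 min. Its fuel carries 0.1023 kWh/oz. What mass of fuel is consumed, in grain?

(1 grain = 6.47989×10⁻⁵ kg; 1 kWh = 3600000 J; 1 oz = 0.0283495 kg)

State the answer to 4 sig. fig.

0.01500 MW → 15000 W
472.5 min → 28350 s
E = P × t = 15000 × 28350 = 4.2525×10⁸ J
0.1023 kWh/oz → 1.29907×10⁷ J/kg
m = E / e_s = 4.2525×10⁸ / 1.29907×10⁷ = 32.735 kg
In grain: 32.735 / 6.47989×10⁻⁵ = 505178 grain

5.052×10⁵ grain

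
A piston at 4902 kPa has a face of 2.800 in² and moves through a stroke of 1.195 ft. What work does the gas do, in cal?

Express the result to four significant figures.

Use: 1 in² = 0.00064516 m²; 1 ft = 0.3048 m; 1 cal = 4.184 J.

770.9 cal

4902 kPa → 4.902×10⁶ Pa
2.800 in² → 0.00180645 m²
F = P × A = 4.902×10⁶ × 0.00180645 = 8855.22 N
1.195 ft → 0.364236 m
W = F × d = 8855.22 × 0.364236 = 3225.39 J
In cal: 3225.39 / 4.184 = 770.887 cal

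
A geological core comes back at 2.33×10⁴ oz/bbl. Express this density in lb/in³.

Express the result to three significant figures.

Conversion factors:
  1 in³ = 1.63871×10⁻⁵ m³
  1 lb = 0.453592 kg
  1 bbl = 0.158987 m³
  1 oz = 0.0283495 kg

0.150 lb/in³

2.33×10⁴ oz/bbl × 0.0283495 kg/oz ÷ 0.158987 m³/bbl = 4154.7 kg/m³
4154.7 kg/m³ ÷ 0.453592 kg/lb × 1.63871×10⁻⁵ m³/in³ = 0.150099 lb/in³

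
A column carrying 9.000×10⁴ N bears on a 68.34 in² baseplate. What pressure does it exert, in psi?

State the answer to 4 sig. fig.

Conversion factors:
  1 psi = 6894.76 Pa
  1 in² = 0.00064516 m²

296.1 psi

68.34 in² × 0.00064516 → 0.0440902 m²
P = F / A = 90000 N / 0.0440902 m² = 2.04127×10⁶ Pa
2.04127×10⁶ Pa ÷ (6894.76 Pa/psi) = 296.061 psi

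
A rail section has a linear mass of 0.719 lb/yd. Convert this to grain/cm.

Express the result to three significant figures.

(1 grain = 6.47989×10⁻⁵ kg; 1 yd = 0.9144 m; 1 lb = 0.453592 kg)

0.719 lb/yd × 0.453592 kg/lb ÷ 0.9144 m/yd = 0.356663 kg/m
0.356663 kg/m ÷ 6.47989×10⁻⁵ kg/grain × 0.01 m/cm = 55.0415 grain/cm

55.0 grain/cm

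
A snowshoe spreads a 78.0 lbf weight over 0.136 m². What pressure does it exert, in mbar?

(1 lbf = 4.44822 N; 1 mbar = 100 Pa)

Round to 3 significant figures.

78.0 lbf × 4.44822 = 346.961 N
P = F / A = 346.961 N / 0.136 m² = 2551.18 Pa
2551.18 Pa ÷ (100 Pa/mbar) = 25.5118 mbar

25.5 mbar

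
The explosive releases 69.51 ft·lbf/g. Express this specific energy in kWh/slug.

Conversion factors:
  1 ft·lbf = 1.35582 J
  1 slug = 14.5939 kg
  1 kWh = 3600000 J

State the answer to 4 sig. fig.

69.51 ft·lbf/g × 1.35582 J/ft·lbf ÷ 0.001 kg/g = 94243 J/kg
94243 J/kg ÷ 3600000 J/kWh × 14.5939 kg/slug = 0.382048 kWh/slug

0.3820 kWh/slug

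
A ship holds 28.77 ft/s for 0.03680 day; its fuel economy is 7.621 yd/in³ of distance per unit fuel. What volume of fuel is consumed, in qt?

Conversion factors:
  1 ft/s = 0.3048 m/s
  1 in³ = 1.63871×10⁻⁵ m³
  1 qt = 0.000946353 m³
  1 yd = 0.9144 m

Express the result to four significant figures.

28.77 ft/s → 8.7691 m/s
0.03680 day → 3179.52 s
d = v × t = 8.7691 × 3179.52 = 27881.5 m
7.621 yd/in³ → 425252 m/m³
V = d / (distance per unit fuel) = 27881.5 / 425252 = 0.0655647 m³
In qt: 0.0655647 / 0.000946353 = 69.2814 qt

69.28 qt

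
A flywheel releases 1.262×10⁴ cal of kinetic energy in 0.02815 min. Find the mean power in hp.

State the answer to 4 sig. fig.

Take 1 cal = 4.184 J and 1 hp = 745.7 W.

1.262×10⁴ cal × 4.184 = 52802.1 J
0.02815 min × 60 = 1.689 s
P = E / t = 52802.1 J / 1.689 s = 31262.3 W
31262.3 W ÷ (745.7 W/hp) = 41.9234 hp

41.92 hp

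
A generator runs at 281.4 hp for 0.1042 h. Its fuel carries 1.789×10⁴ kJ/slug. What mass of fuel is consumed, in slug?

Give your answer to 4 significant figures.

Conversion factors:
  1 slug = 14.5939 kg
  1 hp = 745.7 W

281.4 hp → 209840 W
0.1042 h → 375.12 s
E = P × t = 209840 × 375.12 = 7.87152×10⁷ J
1.789×10⁴ kJ/slug → 1.22585×10⁶ J/kg
m = E / e_s = 7.87152×10⁷ / 1.22585×10⁶ = 64.2128 kg
In slug: 64.2128 / 14.5939 = 4.39998 slug

4.400 slug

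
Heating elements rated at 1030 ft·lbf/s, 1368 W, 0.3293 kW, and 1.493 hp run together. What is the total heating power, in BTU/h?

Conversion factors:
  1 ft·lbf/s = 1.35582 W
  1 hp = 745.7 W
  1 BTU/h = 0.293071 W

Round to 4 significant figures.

1030 ft·lbf/s × 1.35582 → 1396.49 W
1368 W (already W)
0.3293 kW × 1000 → 329.3 W
1.493 hp × 745.7 → 1113.33 W
Total: 1396.49 + 1368 + 329.3 + 1113.33 = 4207.12 W
In BTU/h: 4207.12 / 0.293071 = 14355.3 BTU/h

1.436×10⁴ BTU/h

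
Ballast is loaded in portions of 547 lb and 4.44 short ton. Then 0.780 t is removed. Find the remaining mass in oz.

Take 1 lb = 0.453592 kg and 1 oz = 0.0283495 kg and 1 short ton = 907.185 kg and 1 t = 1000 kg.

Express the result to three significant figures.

1.23×10⁵ oz

547 lb × 0.453592 = 248.115 kg
4.44 short ton × 907.185 = 4027.9 kg
0.780 t × 1000 = 780 kg
Sum: 248.115 + 4027.9 − 780 = 3496.02 kg
In oz: 3496.02 / 0.0283495 = 123319 oz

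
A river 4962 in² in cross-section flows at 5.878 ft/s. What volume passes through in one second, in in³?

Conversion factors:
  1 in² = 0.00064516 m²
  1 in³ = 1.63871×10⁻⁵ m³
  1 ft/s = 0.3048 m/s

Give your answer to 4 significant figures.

5.878 ft/s × 0.3048 = 1.79161 m/s
4962 in² × 0.00064516 = 3.20128 m²
V = v × A × t = 1.79161 m/s × 3.20128 m² × 1 s = 5.73545 m³
5.73545 m³ ÷ (1.63871×10⁻⁵ m³/in³) = 349998 in³

3.500×10⁵ in³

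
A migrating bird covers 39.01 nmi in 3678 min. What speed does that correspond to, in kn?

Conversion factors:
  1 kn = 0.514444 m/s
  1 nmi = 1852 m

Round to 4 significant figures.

0.6364 kn

39.01 nmi × 1852 = 72246.5 m
3678 min × 60 = 220680 s
v = d / t = 72246.5 m / 220680 s = 0.327381 m/s
0.327381 m/s ÷ (0.514444 m/s/kn) = 0.636378 kn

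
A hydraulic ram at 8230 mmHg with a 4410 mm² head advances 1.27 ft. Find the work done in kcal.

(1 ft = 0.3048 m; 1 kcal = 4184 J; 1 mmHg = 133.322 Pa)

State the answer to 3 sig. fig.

0.448 kcal

8230 mmHg → 1.09724×10⁶ Pa
4410 mm² → 0.00441 m²
F = P × A = 1.09724×10⁶ × 0.00441 = 4838.83 N
1.27 ft → 0.387096 m
W = F × d = 4838.83 × 0.387096 = 1873.09 J
In kcal: 1873.09 / 4184 = 0.447679 kcal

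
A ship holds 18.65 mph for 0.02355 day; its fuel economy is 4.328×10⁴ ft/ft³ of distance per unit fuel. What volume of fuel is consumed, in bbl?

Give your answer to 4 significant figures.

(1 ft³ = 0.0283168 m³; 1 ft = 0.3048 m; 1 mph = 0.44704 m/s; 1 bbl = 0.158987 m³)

0.2290 bbl

18.65 mph → 8.3373 m/s
0.02355 day → 2034.72 s
d = v × t = 8.3373 × 2034.72 = 16964.1 m
4.328×10⁴ ft/ft³ → 465863 m/m³
V = d / (distance per unit fuel) = 16964.1 / 465863 = 0.0364144 m³
In bbl: 0.0364144 / 0.158987 = 0.22904 bbl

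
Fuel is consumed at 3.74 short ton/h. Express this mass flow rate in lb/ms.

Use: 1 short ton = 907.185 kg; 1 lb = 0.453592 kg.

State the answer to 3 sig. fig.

3.74 short ton/h × 907.185 kg/short ton ÷ 3600 s/h = 0.942464 kg/s
0.942464 kg/s ÷ 0.453592 kg/lb × 0.001 s/ms = 0.00207778 lb/ms

0.00208 lb/ms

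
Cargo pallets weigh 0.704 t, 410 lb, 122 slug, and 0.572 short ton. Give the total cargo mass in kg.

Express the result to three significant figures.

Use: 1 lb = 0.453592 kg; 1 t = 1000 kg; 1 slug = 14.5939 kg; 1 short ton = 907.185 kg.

0.704 t × 1000 = 704 kg
410 lb × 0.453592 = 185.973 kg
122 slug × 14.5939 = 1780.46 kg
0.572 short ton × 907.185 = 518.91 kg
Combined: 704 + 185.973 + 1780.46 + 518.91 = 3189.34 kg

3190 kg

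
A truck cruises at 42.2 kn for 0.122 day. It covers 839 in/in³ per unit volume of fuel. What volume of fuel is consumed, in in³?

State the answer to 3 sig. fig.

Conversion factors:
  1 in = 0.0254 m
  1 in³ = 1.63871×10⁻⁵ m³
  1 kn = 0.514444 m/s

42.2 kn → 21.7095 m/s
0.122 day → 10540.8 s
d = v × t = 21.7095 × 10540.8 = 228835 m
839 in/in³ → 1.30045×10⁶ m/m³
V = d / (distance per unit fuel) = 228835 / 1.30045×10⁶ = 0.175966 m³
In in³: 0.175966 / 1.63871×10⁻⁵ = 10738.1 in³

1.07×10⁴ in³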